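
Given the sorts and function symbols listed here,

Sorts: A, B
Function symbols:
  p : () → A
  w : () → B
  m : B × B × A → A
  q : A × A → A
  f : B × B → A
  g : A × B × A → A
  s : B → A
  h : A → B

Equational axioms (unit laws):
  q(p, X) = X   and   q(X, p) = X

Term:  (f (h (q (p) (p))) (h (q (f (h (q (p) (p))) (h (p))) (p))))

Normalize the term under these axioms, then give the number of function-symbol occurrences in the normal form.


1. (f (h (q (p) (p))) (h (q (f (h (q (p) (p))) (h (p))) (p))))  →  (f (h (p)) (h (q (f (h (q (p) (p))) (h (p))) (p))))
2. (f (h (p)) (h (q (f (h (q (p) (p))) (h (p))) (p))))  →  (f (h (p)) (h (f (h (q (p) (p))) (h (p)))))
3. (f (h (p)) (h (f (h (q (p) (p))) (h (p)))))  →  (f (h (p)) (h (f (h (p)) (h (p)))))
normal form: (f (h (p)) (h (f (h (p)) (h (p)))))

size = 9


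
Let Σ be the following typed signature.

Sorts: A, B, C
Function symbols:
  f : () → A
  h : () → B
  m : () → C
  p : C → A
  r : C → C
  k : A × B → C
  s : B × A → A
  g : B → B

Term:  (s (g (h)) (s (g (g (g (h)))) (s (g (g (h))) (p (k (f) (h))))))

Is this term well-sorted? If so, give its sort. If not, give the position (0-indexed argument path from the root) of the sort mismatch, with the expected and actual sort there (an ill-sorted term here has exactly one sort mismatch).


well-sorted; sort = A

    (h) : B
  (g (h)) : B
          (h) : B
        (g (h)) : B
      (g (g (h))) : B
    (g (g (g (h)))) : B
          (h) : B
        (g (h)) : B
      (g (g (h))) : B
          (f) : A
          (h) : B
        (k (f) (h)) : C
      (p (k (f) (h))) : A
    (s (g (g (h))) (p (k (f) (h)))) : A
  (s (g (g (g (h)))) (s (g (g (h))) (p (k (f) (h))))) : A
(s (g (h)) (s (g (g (g (h)))) (s (g (g (h))) (p (k (f) (h)))))) : A


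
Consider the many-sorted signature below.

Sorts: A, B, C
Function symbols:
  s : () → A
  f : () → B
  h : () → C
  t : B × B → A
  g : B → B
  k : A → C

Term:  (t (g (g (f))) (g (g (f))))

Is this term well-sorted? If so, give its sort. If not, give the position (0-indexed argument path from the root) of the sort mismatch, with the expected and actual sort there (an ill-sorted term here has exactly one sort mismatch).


      (f) : B
    (g (f)) : B
  (g (g (f))) : B
      (f) : B
    (g (f)) : B
  (g (g (f))) : B
(t (g (g (f))) (g (g (f)))) : A

well-sorted; sort = A


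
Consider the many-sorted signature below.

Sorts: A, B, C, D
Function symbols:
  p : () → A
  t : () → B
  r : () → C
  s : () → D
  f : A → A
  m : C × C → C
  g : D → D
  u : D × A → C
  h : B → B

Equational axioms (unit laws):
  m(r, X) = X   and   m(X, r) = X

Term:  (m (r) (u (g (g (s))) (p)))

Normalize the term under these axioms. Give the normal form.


1. (m (r) (u (g (g (s))) (p)))  →  (u (g (g (s))) (p))

normal form = (u (g (g (s))) (p))


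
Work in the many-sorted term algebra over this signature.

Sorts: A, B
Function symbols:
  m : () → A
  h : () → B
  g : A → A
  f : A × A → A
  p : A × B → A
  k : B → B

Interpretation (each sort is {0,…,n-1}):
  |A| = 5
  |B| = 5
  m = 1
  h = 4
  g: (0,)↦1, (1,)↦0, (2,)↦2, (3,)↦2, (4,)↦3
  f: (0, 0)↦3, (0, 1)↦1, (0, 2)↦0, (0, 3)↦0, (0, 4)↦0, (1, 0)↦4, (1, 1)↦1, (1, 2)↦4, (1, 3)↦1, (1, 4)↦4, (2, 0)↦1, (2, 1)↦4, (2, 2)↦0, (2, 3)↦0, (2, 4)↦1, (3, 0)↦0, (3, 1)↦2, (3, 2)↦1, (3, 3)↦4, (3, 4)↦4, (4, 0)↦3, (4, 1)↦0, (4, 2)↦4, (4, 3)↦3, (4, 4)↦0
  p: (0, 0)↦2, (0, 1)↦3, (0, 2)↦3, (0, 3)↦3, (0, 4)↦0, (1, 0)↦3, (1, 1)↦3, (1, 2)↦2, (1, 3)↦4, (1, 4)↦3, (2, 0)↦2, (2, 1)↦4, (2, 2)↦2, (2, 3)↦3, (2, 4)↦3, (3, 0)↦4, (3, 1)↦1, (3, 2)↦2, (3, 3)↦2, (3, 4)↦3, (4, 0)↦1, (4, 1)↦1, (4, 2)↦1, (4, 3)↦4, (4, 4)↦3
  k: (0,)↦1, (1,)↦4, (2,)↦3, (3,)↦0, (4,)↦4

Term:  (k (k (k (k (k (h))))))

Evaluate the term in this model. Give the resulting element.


value = 4

  h = 4
  (k (h)) = k(4,) = 4
  (k (k (h))) = k(4,) = 4
  (k (k (k (h)))) = k(4,) = 4
  (k (k (k (k (h))))) = k(4,) = 4
  (k (k (k (k (k (h)))))) = k(4,) = 4


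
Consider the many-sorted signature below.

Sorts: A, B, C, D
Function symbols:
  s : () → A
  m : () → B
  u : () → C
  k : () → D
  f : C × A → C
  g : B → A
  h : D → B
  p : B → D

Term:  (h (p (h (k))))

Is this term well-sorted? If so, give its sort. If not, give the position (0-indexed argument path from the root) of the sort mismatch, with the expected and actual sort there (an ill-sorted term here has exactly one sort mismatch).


well-sorted; sort = B

      (k) : D
    (h (k)) : B
  (p (h (k))) : D
(h (p (h (k)))) : B


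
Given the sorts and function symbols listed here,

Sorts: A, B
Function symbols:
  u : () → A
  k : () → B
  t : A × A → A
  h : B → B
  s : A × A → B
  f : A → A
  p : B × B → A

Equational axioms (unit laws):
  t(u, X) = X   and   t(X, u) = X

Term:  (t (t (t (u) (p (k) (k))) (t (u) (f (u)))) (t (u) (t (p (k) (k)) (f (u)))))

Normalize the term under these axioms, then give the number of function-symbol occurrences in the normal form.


size = 13

1. (t (t (t (u) (p (k) (k))) (t (u) (f (u)))) (t (u) (t (p (k) (k)) (f (u)))))  →  (t (t (p (k) (k)) (t (u) (f (u)))) (t (u) (t (p (k) (k)) (f (u)))))
2. (t (t (p (k) (k)) (t (u) (f (u)))) (t (u) (t (p (k) (k)) (f (u)))))  →  (t (t (p (k) (k)) (f (u))) (t (u) (t (p (k) (k)) (f (u)))))
3. (t (t (p (k) (k)) (f (u))) (t (u) (t (p (k) (k)) (f (u)))))  →  (t (t (p (k) (k)) (f (u))) (t (p (k) (k)) (f (u))))
normal form: (t (t (p (k) (k)) (f (u))) (t (p (k) (k)) (f (u))))


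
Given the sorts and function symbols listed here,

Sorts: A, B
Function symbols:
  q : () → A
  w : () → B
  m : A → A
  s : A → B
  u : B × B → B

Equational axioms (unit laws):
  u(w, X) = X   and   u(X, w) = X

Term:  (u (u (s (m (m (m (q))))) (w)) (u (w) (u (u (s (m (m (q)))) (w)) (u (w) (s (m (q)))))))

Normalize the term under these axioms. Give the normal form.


normal form = (u (s (m (m (m (q))))) (u (s (m (m (q)))) (s (m (q)))))

1. (u (u (s (m (m (m (q))))) (w)) (u (w) (u (u (s (m (m (q)))) (w)) (u (w) (s (m (q)))))))  →  (u (s (m (m (m (q))))) (u (w) (u (u (s (m (m (q)))) (w)) (u (w) (s (m (q)))))))
2. (u (s (m (m (m (q))))) (u (w) (u (u (s (m (m (q)))) (w)) (u (w) (s (m (q)))))))  →  (u (s (m (m (m (q))))) (u (u (s (m (m (q)))) (w)) (u (w) (s (m (q))))))
3. (u (s (m (m (m (q))))) (u (u (s (m (m (q)))) (w)) (u (w) (s (m (q))))))  →  (u (s (m (m (m (q))))) (u (s (m (m (q)))) (u (w) (s (m (q))))))
4. (u (s (m (m (m (q))))) (u (s (m (m (q)))) (u (w) (s (m (q))))))  →  (u (s (m (m (m (q))))) (u (s (m (m (q)))) (s (m (q)))))


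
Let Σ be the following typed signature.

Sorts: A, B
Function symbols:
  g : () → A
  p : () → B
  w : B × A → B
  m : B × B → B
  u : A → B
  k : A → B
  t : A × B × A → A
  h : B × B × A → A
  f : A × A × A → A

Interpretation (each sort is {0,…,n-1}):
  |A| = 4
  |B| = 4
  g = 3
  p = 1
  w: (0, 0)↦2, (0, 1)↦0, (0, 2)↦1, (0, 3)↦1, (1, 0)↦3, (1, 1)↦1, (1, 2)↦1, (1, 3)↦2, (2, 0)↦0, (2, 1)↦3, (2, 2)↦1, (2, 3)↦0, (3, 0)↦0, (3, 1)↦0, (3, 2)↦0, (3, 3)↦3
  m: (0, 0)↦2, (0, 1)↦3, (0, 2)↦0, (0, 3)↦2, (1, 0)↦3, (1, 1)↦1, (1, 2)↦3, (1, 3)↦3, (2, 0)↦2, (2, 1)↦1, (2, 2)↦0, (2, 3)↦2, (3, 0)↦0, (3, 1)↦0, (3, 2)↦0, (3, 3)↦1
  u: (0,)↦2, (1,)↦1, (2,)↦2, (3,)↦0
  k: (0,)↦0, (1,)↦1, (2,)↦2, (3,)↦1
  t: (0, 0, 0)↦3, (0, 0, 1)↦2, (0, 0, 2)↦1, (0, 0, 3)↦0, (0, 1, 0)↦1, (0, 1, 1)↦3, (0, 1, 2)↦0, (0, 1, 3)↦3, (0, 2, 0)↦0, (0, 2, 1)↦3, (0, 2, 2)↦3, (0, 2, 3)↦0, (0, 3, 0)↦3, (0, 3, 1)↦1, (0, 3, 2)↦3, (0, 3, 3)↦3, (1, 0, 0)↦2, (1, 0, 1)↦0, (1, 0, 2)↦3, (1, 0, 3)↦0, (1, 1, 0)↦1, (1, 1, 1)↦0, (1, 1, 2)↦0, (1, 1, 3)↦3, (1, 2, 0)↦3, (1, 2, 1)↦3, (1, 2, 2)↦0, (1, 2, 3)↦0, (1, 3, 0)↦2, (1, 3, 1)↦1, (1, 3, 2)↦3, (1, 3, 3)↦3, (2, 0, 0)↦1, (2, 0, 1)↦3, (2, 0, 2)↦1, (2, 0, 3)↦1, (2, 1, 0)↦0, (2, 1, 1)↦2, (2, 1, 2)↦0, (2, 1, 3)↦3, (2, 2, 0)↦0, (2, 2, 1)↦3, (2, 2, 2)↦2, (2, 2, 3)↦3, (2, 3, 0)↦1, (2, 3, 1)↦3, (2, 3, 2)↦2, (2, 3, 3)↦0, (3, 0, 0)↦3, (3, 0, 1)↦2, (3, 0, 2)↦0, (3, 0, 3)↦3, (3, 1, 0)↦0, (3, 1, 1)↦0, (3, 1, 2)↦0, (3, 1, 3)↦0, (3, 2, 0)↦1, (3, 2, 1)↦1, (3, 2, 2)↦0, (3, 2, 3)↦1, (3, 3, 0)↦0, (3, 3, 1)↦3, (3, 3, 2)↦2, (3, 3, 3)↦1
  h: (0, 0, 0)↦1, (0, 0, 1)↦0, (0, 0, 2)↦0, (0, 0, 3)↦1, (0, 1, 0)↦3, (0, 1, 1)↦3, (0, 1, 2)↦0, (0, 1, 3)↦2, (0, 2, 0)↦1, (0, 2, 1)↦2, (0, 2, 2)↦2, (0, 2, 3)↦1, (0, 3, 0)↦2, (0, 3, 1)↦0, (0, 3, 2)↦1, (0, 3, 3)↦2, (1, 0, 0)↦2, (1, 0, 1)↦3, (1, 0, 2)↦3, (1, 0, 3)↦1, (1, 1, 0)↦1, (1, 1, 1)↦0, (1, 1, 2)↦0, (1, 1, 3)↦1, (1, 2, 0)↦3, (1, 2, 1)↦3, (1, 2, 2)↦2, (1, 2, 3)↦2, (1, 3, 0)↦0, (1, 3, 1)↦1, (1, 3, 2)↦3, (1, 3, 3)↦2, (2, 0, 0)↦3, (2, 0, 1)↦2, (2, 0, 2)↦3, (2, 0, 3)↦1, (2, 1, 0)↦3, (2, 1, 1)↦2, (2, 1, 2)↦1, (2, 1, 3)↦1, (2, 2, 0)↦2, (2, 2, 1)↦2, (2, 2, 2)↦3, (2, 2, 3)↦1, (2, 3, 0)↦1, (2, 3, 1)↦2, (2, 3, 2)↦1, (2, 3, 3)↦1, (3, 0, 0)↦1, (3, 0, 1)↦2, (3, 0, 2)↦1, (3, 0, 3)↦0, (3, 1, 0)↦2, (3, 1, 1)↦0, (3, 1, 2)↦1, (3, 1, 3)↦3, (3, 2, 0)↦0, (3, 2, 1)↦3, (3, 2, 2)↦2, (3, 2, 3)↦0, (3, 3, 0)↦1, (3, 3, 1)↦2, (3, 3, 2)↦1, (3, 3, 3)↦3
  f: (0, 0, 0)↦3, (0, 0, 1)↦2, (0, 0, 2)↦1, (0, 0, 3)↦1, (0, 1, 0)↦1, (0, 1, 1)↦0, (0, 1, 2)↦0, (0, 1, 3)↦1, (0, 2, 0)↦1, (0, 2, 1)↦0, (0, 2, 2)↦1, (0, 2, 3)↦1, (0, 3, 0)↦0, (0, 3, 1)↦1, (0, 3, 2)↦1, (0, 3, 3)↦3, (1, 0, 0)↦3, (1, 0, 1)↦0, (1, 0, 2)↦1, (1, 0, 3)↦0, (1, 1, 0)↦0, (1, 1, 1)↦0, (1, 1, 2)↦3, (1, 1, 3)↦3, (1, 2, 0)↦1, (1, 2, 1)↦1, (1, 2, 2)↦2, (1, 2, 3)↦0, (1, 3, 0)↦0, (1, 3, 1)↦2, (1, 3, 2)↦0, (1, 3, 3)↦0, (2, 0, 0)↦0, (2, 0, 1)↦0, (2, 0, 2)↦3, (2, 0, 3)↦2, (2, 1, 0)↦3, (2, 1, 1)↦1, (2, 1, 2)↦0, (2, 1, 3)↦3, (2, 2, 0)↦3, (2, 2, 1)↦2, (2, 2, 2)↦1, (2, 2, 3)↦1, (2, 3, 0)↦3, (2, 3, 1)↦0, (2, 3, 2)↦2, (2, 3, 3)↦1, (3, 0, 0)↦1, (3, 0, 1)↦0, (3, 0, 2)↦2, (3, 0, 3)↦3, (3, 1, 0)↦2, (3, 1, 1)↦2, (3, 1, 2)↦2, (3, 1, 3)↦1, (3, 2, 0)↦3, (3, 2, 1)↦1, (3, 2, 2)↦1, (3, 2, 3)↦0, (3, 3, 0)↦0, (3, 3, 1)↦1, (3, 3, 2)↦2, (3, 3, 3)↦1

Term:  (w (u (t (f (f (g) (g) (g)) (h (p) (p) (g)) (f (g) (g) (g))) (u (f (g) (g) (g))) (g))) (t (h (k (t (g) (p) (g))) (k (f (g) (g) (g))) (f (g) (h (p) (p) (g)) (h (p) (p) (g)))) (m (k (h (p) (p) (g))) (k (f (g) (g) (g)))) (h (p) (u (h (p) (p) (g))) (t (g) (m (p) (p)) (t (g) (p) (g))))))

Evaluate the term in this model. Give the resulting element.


value = 1

  g = 3
  g = 3
  g = 3
  (f (g) (g) (g)) = f(3, 3, 3) = 1
  p = 1
  p = 1
  g = 3
  (h (p) (p) (g)) = h(1, 1, 3) = 1
  g = 3
  g = 3
  g = 3
  (f (g) (g) (g)) = f(3, 3, 3) = 1
  (f (f (g) (g) (g)) (h (p) (p) (g)) (f (g) (g) (g))) = f(1, 1, 1) = 0
  g = 3
  g = 3
  g = 3
  (f (g) (g) (g)) = f(3, 3, 3) = 1
  (u (f (g) (g) (g))) = u(1,) = 1
  g = 3
  (t (f (f (g) (g) (g)) (h (p) (p) (g)) (f (g) (g) (g))) (u (f (g) (g) (g))) (g)) = t(0, 1, 3) = 3
  (u (t (f (f (g) (g) (g)) (h (p) (p) (g)) (f (g) (g) (g))) (u (f (g) (g) (g))) (g))) = u(3,) = 0
  g = 3
  p = 1
  g = 3
  (t (g) (p) (g)) = t(3, 1, 3) = 0
  (k (t (g) (p) (g))) = k(0,) = 0
  g = 3
  g = 3
  g = 3
  (f (g) (g) (g)) = f(3, 3, 3) = 1
  (k (f (g) (g) (g))) = k(1,) = 1
  g = 3
  p = 1
  p = 1
  g = 3
  (h (p) (p) (g)) = h(1, 1, 3) = 1
  p = 1
  p = 1
  g = 3
  (h (p) (p) (g)) = h(1, 1, 3) = 1
  (f (g) (h (p) (p) (g)) (h (p) (p) (g))) = f(3, 1, 1) = 2
  (h (k (t (g) (p) (g))) (k (f (g) (g) (g))) (f (g) (h (p) (p) (g)) (h (p) (p) (g)))) = h(0, 1, 2) = 0
  p = 1
  p = 1
  g = 3
  (h (p) (p) (g)) = h(1, 1, 3) = 1
  (k (h (p) (p) (g))) = k(1,) = 1
  g = 3
  g = 3
  g = 3
  (f (g) (g) (g)) = f(3, 3, 3) = 1
  (k (f (g) (g) (g))) = k(1,) = 1
  (m (k (h (p) (p) (g))) (k (f (g) (g) (g)))) = m(1, 1) = 1
  p = 1
  p = 1
  p = 1
  g = 3
  (h (p) (p) (g)) = h(1, 1, 3) = 1
  (u (h (p) (p) (g))) = u(1,) = 1
  g = 3
  p = 1
  p = 1
  (m (p) (p)) = m(1, 1) = 1
  g = 3
  p = 1
  g = 3
  (t (g) (p) (g)) = t(3, 1, 3) = 0
  (t (g) (m (p) (p)) (t (g) (p) (g))) = t(3, 1, 0) = 0
  (h (p) (u (h (p) (p) (g))) (t (g) (m (p) (p)) (t (g) (p) (g)))) = h(1, 1, 0) = 1
  (t (h (k (t (g) (p) (g))) (k (f (g) (g) (g))) (f (g) (h (p) (p) (g)) (h (p) (p) (g)))) (m (k (h (p) (p) (g))) (k (f (g) (g) (g)))) (h (p) (u (h (p) (p) (g))) (t (g) (m (p) (p)) (t (g) (p) (g))))) = t(0, 1, 1) = 3
  (w (u (t (f (f (g) (g) (g)) (h (p) (p) (g)) (f (g) (g) (g))) (u (f (g) (g) (g))) (g))) (t (h (k (t (g) (p) (g))) (k (f (g) (g) (g))) (f (g) (h (p) (p) (g)) (h (p) (p) (g)))) (m (k (h (p) (p) (g))) (k (f (g) (g) (g)))) (h (p) (u (h (p) (p) (g))) (t (g) (m (p) (p)) (t (g) (p) (g)))))) = w(0, 3) = 1


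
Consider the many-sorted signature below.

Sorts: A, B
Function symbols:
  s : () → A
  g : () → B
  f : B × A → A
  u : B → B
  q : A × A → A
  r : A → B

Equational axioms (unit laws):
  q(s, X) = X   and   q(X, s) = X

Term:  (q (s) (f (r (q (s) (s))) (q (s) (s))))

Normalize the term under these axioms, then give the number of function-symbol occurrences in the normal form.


1. (q (s) (f (r (q (s) (s))) (q (s) (s))))  →  (f (r (q (s) (s))) (q (s) (s)))
2. (f (r (q (s) (s))) (q (s) (s)))  →  (f (r (s)) (q (s) (s)))
3. (f (r (s)) (q (s) (s)))  →  (f (r (s)) (s))
normal form: (f (r (s)) (s))

size = 4


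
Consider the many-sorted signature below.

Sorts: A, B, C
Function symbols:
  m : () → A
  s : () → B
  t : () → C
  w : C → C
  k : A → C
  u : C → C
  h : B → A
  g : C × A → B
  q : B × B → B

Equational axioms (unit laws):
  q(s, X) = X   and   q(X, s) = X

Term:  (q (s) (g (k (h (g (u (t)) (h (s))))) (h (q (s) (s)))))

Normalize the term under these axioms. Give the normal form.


1. (q (s) (g (k (h (g (u (t)) (h (s))))) (h (q (s) (s)))))  →  (g (k (h (g (u (t)) (h (s))))) (h (q (s) (s))))
2. (g (k (h (g (u (t)) (h (s))))) (h (q (s) (s))))  →  (g (k (h (g (u (t)) (h (s))))) (h (s)))

normal form = (g (k (h (g (u (t)) (h (s))))) (h (s)))


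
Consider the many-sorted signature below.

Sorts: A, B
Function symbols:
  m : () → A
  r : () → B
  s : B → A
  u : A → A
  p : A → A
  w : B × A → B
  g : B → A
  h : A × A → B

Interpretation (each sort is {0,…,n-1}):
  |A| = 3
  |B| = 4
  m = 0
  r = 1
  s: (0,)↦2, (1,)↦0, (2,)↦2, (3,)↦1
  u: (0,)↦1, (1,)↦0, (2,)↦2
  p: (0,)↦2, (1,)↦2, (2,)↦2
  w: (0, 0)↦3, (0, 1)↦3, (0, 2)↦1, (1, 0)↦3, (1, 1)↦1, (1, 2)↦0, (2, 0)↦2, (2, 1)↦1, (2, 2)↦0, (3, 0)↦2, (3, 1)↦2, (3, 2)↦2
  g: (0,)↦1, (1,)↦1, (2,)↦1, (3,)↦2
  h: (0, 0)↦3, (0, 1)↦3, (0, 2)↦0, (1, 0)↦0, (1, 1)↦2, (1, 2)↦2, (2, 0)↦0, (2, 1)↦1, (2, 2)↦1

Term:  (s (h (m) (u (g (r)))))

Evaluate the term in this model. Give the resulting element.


value = 1

  m = 0
  r = 1
  (g (r)) = g(1,) = 1
  (u (g (r))) = u(1,) = 0
  (h (m) (u (g (r)))) = h(0, 0) = 3
  (s (h (m) (u (g (r))))) = s(3,) = 1


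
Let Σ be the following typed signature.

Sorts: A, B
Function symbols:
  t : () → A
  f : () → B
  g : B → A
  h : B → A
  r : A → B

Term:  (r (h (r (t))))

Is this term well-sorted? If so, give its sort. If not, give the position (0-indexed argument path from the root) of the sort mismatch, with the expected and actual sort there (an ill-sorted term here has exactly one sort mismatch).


well-sorted; sort = B

      (t) : A
    (r (t)) : B
  (h (r (t))) : A
(r (h (r (t)))) : B


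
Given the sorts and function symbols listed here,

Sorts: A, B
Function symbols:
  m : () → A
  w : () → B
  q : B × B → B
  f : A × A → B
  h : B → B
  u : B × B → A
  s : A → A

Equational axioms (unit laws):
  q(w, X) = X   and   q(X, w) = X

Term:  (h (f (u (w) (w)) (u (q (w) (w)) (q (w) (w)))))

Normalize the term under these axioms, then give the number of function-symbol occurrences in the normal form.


1. (h (f (u (w) (w)) (u (q (w) (w)) (q (w) (w)))))  →  (h (f (u (w) (w)) (u (w) (q (w) (w)))))
2. (h (f (u (w) (w)) (u (w) (q (w) (w)))))  →  (h (f (u (w) (w)) (u (w) (w))))
normal form: (h (f (u (w) (w)) (u (w) (w))))

size = 8


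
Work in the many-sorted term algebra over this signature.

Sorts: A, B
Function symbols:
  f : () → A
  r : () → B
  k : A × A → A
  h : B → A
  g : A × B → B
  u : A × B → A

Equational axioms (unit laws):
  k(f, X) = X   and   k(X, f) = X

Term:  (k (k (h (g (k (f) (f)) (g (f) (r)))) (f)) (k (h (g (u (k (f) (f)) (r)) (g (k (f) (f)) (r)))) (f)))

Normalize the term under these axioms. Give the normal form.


normal form = (k (h (g (f) (g (f) (r)))) (h (g (u (f) (r)) (g (f) (r)))))

1. (k (k (h (g (k (f) (f)) (g (f) (r)))) (f)) (k (h (g (u (k (f) (f)) (r)) (g (k (f) (f)) (r)))) (f)))  →  (k (h (g (k (f) (f)) (g (f) (r)))) (k (h (g (u (k (f) (f)) (r)) (g (k (f) (f)) (r)))) (f)))
2. (k (h (g (k (f) (f)) (g (f) (r)))) (k (h (g (u (k (f) (f)) (r)) (g (k (f) (f)) (r)))) (f)))  →  (k (h (g (f) (g (f) (r)))) (k (h (g (u (k (f) (f)) (r)) (g (k (f) (f)) (r)))) (f)))
3. (k (h (g (f) (g (f) (r)))) (k (h (g (u (k (f) (f)) (r)) (g (k (f) (f)) (r)))) (f)))  →  (k (h (g (f) (g (f) (r)))) (h (g (u (k (f) (f)) (r)) (g (k (f) (f)) (r)))))
4. (k (h (g (f) (g (f) (r)))) (h (g (u (k (f) (f)) (r)) (g (k (f) (f)) (r)))))  →  (k (h (g (f) (g (f) (r)))) (h (g (u (f) (r)) (g (k (f) (f)) (r)))))
5. (k (h (g (f) (g (f) (r)))) (h (g (u (f) (r)) (g (k (f) (f)) (r)))))  →  (k (h (g (f) (g (f) (r)))) (h (g (u (f) (r)) (g (f) (r)))))


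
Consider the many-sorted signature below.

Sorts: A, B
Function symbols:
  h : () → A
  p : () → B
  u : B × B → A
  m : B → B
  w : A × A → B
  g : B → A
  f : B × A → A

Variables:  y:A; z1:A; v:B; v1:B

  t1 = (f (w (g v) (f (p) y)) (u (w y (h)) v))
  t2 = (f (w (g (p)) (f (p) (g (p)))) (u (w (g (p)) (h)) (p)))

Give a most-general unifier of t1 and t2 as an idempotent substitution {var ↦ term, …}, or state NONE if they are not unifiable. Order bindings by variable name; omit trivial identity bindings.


{v ↦ (p), y ↦ (g (p))}


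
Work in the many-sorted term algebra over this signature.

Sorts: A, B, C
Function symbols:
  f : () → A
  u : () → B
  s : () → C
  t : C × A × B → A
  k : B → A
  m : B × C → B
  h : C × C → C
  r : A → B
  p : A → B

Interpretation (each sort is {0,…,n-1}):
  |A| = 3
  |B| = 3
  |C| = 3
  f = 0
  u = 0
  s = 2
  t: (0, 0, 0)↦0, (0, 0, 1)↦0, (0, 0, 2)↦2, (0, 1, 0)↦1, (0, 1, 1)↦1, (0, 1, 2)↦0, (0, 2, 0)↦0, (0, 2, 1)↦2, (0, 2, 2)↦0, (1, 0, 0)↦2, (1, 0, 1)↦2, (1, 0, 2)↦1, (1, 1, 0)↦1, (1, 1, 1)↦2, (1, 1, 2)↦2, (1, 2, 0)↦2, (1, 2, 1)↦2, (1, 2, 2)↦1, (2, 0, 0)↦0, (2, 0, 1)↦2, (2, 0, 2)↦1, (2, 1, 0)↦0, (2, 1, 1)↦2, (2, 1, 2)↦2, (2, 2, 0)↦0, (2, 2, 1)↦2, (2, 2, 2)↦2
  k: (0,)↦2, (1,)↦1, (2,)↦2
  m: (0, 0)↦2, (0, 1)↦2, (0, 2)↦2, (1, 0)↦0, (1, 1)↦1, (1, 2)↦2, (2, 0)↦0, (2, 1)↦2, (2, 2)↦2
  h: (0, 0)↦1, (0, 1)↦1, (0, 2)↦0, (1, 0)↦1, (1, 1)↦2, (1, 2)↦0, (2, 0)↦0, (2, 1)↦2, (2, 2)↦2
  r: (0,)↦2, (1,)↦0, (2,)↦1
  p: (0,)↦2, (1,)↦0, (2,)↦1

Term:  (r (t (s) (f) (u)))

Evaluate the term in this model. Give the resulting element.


  s = 2
  f = 0
  u = 0
  (t (s) (f) (u)) = t(2, 0, 0) = 0
  (r (t (s) (f) (u))) = r(0,) = 2

value = 2


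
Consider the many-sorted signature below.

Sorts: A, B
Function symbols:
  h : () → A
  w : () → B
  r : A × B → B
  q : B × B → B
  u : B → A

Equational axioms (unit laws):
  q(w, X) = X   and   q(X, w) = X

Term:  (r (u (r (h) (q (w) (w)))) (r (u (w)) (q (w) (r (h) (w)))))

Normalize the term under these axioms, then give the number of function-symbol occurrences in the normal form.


size = 11

1. (r (u (r (h) (q (w) (w)))) (r (u (w)) (q (w) (r (h) (w)))))  →  (r (u (r (h) (w))) (r (u (w)) (q (w) (r (h) (w)))))
2. (r (u (r (h) (w))) (r (u (w)) (q (w) (r (h) (w)))))  →  (r (u (r (h) (w))) (r (u (w)) (r (h) (w))))
normal form: (r (u (r (h) (w))) (r (u (w)) (r (h) (w))))


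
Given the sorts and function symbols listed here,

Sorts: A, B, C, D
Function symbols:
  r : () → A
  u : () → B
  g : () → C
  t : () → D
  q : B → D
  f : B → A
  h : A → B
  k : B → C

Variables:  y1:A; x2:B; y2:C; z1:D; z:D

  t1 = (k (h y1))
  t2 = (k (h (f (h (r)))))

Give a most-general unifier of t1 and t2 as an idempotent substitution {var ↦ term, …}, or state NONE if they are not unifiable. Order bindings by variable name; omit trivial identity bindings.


{y1 ↦ (f (h (r)))}


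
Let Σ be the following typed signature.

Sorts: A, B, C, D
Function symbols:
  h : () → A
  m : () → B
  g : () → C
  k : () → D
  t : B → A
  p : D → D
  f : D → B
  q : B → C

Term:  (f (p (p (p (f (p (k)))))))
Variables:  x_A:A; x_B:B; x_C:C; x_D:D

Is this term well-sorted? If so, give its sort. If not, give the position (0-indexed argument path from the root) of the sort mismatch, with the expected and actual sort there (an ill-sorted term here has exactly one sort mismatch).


ill-sorted at position [0, 0, 0, 0]: expected D, got B

            (k) : D
          (p (k)) : D
        (f (p (k))) : B
      (p (f (p (k)))) : ✗ arg 0 at [0, 0, 0, 0] has sort B, expected D


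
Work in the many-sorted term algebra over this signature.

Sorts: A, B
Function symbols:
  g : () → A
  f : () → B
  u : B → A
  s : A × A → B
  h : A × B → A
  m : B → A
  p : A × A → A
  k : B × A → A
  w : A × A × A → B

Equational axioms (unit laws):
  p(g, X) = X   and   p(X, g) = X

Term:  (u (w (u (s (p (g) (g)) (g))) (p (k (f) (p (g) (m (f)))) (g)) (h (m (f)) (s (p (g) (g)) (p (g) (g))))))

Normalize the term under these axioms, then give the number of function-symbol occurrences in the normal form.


size = 16

1. (u (w (u (s (p (g) (g)) (g))) (p (k (f) (p (g) (m (f)))) (g)) (h (m (f)) (s (p (g) (g)) (p (g) (g))))))  →  (u (w (u (s (g) (g))) (p (k (f) (p (g) (m (f)))) (g)) (h (m (f)) (s (p (g) (g)) (p (g) (g))))))
2. (u (w (u (s (g) (g))) (p (k (f) (p (g) (m (f)))) (g)) (h (m (f)) (s (p (g) (g)) (p (g) (g))))))  →  (u (w (u (s (g) (g))) (k (f) (p (g) (m (f)))) (h (m (f)) (s (p (g) (g)) (p (g) (g))))))
3. (u (w (u (s (g) (g))) (k (f) (p (g) (m (f)))) (h (m (f)) (s (p (g) (g)) (p (g) (g))))))  →  (u (w (u (s (g) (g))) (k (f) (m (f))) (h (m (f)) (s (p (g) (g)) (p (g) (g))))))
4. (u (w (u (s (g) (g))) (k (f) (m (f))) (h (m (f)) (s (p (g) (g)) (p (g) (g))))))  →  (u (w (u (s (g) (g))) (k (f) (m (f))) (h (m (f)) (s (g) (p (g) (g))))))
5. (u (w (u (s (g) (g))) (k (f) (m (f))) (h (m (f)) (s (g) (p (g) (g))))))  →  (u (w (u (s (g) (g))) (k (f) (m (f))) (h (m (f)) (s (g) (g)))))
normal form: (u (w (u (s (g) (g))) (k (f) (m (f))) (h (m (f)) (s (g) (g)))))


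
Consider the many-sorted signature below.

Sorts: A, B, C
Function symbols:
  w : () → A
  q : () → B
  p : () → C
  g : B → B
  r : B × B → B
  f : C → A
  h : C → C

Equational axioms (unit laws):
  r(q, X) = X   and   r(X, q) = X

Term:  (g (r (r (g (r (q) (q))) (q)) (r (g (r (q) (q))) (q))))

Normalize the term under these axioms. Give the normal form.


1. (g (r (r (g (r (q) (q))) (q)) (r (g (r (q) (q))) (q))))  →  (g (r (g (r (q) (q))) (r (g (r (q) (q))) (q))))
2. (g (r (g (r (q) (q))) (r (g (r (q) (q))) (q))))  →  (g (r (g (q)) (r (g (r (q) (q))) (q))))
3. (g (r (g (q)) (r (g (r (q) (q))) (q))))  →  (g (r (g (q)) (g (r (q) (q)))))
4. (g (r (g (q)) (g (r (q) (q)))))  →  (g (r (g (q)) (g (q))))

normal form = (g (r (g (q)) (g (q))))


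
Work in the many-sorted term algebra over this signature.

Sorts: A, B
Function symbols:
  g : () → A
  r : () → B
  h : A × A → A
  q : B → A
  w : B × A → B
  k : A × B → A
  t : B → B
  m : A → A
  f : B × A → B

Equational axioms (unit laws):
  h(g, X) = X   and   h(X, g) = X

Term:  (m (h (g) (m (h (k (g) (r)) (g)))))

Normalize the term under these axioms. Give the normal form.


normal form = (m (m (k (g) (r))))

1. (m (h (g) (m (h (k (g) (r)) (g)))))  →  (m (m (h (k (g) (r)) (g))))
2. (m (m (h (k (g) (r)) (g))))  →  (m (m (k (g) (r))))


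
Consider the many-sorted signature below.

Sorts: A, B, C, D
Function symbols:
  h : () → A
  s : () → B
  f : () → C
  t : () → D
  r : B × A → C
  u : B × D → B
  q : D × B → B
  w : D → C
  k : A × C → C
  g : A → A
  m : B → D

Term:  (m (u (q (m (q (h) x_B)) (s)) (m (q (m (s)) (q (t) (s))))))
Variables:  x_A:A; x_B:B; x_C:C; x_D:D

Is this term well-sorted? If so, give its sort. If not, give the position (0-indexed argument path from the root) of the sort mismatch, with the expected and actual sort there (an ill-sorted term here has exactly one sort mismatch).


          (h) : A
          x_B : B
        (q (h) x_B) : ✗ arg 0 at [0, 0, 0, 0, 0] has sort A, expected D
      (s) : B
          (s) : B
        (m (s)) : D
          (t) : D
          (s) : B
        (q (t) (s)) : B
      (q (m (s)) (q (t) (s))) : B
    (m (q (m (s)) (q (t) (s)))) : D

ill-sorted at position [0, 0, 0, 0, 0]: expected D, got A


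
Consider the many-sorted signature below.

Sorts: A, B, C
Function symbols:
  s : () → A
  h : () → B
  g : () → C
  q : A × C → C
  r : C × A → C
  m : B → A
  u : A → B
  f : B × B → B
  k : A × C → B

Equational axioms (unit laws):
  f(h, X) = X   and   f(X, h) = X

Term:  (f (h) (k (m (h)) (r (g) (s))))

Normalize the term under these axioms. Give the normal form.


normal form = (k (m (h)) (r (g) (s)))

1. (f (h) (k (m (h)) (r (g) (s))))  →  (k (m (h)) (r (g) (s)))


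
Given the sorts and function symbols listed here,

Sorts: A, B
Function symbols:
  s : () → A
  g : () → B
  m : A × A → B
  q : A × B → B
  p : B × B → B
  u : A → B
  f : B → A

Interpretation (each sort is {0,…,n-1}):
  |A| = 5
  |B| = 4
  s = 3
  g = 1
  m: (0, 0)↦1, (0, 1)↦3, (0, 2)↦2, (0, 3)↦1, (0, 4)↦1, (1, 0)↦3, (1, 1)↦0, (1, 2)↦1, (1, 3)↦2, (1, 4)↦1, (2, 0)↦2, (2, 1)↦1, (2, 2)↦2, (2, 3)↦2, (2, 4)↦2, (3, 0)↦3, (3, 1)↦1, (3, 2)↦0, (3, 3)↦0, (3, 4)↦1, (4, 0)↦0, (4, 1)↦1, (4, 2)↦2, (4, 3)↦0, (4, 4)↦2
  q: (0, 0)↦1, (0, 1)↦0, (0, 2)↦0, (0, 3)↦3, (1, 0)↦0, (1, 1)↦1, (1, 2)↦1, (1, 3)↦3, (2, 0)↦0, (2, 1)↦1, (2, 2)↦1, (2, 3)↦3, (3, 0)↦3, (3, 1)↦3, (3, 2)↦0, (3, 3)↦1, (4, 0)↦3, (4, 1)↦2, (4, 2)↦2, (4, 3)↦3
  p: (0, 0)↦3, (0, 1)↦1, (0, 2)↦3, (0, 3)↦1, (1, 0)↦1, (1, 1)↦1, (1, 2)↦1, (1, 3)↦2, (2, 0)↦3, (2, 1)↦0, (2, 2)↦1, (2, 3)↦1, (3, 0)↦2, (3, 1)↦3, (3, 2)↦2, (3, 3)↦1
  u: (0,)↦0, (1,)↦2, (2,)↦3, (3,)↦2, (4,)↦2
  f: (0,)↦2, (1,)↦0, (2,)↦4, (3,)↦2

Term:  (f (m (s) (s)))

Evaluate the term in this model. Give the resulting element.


  s = 3
  s = 3
  (m (s) (s)) = m(3, 3) = 0
  (f (m (s) (s))) = f(0,) = 2

value = 2


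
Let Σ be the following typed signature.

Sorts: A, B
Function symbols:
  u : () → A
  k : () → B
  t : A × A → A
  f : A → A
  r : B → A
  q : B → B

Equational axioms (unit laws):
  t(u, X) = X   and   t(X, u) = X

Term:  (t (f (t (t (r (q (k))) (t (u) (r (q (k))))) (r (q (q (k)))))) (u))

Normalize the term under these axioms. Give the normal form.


1. (t (f (t (t (r (q (k))) (t (u) (r (q (k))))) (r (q (q (k)))))) (u))  →  (f (t (t (r (q (k))) (t (u) (r (q (k))))) (r (q (q (k))))))
2. (f (t (t (r (q (k))) (t (u) (r (q (k))))) (r (q (q (k))))))  →  (f (t (t (r (q (k))) (r (q (k)))) (r (q (q (k))))))

normal form = (f (t (t (r (q (k))) (r (q (k)))) (r (q (q (k))))))


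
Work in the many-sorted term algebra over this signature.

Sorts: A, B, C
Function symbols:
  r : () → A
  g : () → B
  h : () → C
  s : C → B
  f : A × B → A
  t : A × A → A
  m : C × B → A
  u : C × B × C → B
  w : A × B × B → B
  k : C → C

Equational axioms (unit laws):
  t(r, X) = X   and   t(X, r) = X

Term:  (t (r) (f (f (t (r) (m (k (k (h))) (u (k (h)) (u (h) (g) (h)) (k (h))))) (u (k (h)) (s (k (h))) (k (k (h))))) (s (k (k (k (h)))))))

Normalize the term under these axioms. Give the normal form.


normal form = (f (f (m (k (k (h))) (u (k (h)) (u (h) (g) (h)) (k (h)))) (u (k (h)) (s (k (h))) (k (k (h))))) (s (k (k (k (h))))))

1. (t (r) (f (f (t (r) (m (k (k (h))) (u (k (h)) (u (h) (g) (h)) (k (h))))) (u (k (h)) (s (k (h))) (k (k (h))))) (s (k (k (k (h)))))))  →  (f (f (t (r) (m (k (k (h))) (u (k (h)) (u (h) (g) (h)) (k (h))))) (u (k (h)) (s (k (h))) (k (k (h))))) (s (k (k (k (h))))))
2. (f (f (t (r) (m (k (k (h))) (u (k (h)) (u (h) (g) (h)) (k (h))))) (u (k (h)) (s (k (h))) (k (k (h))))) (s (k (k (k (h))))))  →  (f (f (m (k (k (h))) (u (k (h)) (u (h) (g) (h)) (k (h)))) (u (k (h)) (s (k (h))) (k (k (h))))) (s (k (k (k (h))))))


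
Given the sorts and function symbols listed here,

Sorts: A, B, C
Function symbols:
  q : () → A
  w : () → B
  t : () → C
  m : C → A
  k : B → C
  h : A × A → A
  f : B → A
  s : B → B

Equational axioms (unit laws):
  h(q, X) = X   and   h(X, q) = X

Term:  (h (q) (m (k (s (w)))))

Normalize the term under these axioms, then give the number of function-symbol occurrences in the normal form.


1. (h (q) (m (k (s (w)))))  →  (m (k (s (w))))
normal form: (m (k (s (w))))

size = 4


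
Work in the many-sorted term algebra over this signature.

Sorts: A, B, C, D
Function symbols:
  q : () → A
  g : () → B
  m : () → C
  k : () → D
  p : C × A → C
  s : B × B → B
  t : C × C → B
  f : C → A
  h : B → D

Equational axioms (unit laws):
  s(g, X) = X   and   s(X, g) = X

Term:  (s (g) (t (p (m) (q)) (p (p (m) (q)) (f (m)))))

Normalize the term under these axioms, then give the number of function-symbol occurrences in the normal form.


1. (s (g) (t (p (m) (q)) (p (p (m) (q)) (f (m)))))  →  (t (p (m) (q)) (p (p (m) (q)) (f (m))))
normal form: (t (p (m) (q)) (p (p (m) (q)) (f (m))))

size = 10


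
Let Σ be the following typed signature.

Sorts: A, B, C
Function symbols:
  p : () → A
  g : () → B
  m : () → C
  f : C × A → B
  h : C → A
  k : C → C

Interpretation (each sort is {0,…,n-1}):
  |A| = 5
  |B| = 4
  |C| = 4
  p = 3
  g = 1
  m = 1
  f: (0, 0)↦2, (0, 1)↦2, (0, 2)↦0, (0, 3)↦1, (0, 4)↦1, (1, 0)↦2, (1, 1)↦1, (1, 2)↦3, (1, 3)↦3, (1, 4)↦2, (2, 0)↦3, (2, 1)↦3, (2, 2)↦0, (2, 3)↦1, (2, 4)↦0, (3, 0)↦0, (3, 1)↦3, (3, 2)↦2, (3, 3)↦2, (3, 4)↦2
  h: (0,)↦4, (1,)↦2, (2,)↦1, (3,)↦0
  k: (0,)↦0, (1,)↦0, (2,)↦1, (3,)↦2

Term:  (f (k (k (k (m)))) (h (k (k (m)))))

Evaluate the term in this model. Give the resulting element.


value = 1

  m = 1
  (k (m)) = k(1,) = 0
  (k (k (m))) = k(0,) = 0
  (k (k (k (m)))) = k(0,) = 0
  m = 1
  (k (m)) = k(1,) = 0
  (k (k (m))) = k(0,) = 0
  (h (k (k (m)))) = h(0,) = 4
  (f (k (k (k (m)))) (h (k (k (m))))) = f(0, 4) = 1


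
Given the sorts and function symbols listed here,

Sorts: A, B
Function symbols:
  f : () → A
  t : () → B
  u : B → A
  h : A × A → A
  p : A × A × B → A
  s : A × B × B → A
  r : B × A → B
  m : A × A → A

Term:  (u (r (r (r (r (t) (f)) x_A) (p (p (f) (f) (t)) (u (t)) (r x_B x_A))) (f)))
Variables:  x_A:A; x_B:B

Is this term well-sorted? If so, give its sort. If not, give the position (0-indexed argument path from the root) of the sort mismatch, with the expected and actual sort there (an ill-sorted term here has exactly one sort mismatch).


well-sorted; sort = A

          (t) : B
          (f) : A
        (r (t) (f)) : B
        x_A : A
      (r (r (t) (f)) x_A) : B
          (f) : A
          (f) : A
          (t) : B
        (p (f) (f) (t)) : A
          (t) : B
        (u (t)) : A
          x_B : B
          x_A : A
        (r x_B x_A) : B
      (p (p (f) (f) (t)) (u (t)) (r x_B x_A)) : A
    (r (r (r (t) (f)) x_A) (p (p (f) (f) (t)) (u (t)) (r x_B x_A))) : B
    (f) : A
  (r (r (r (r (t) (f)) x_A) (p (p (f) (f) (t)) (u (t)) (r x_B x_A))) (f)) : B
(u (r (r (r (r (t) (f)) x_A) (p (p (f) (f) (t)) (u (t)) (r x_B x_A))) (f))) : A


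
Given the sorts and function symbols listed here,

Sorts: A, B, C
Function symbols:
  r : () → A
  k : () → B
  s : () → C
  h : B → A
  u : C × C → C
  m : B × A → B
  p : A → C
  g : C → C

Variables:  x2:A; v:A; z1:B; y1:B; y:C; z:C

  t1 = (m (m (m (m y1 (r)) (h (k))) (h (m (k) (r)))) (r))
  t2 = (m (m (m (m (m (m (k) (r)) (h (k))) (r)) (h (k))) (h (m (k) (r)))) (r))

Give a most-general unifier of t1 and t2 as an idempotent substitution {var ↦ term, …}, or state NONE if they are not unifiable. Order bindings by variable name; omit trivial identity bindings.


{y1 ↦ (m (m (k) (r)) (h (k)))}


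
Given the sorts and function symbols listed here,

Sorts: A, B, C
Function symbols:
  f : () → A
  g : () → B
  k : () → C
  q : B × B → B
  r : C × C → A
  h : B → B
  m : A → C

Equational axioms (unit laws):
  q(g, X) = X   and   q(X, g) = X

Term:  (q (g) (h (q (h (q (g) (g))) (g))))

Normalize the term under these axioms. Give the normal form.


1. (q (g) (h (q (h (q (g) (g))) (g))))  →  (h (q (h (q (g) (g))) (g)))
2. (h (q (h (q (g) (g))) (g)))  →  (h (h (q (g) (g))))
3. (h (h (q (g) (g))))  →  (h (h (g)))

normal form = (h (h (g)))


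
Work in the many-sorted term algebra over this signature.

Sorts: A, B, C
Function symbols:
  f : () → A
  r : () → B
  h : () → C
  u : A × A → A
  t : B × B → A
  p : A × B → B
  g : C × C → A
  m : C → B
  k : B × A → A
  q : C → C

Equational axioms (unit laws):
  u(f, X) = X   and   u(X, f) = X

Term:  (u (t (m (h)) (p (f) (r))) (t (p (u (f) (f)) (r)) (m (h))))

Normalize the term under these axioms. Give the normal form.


1. (u (t (m (h)) (p (f) (r))) (t (p (u (f) (f)) (r)) (m (h))))  →  (u (t (m (h)) (p (f) (r))) (t (p (f) (r)) (m (h))))

normal form = (u (t (m (h)) (p (f) (r))) (t (p (f) (r)) (m (h))))


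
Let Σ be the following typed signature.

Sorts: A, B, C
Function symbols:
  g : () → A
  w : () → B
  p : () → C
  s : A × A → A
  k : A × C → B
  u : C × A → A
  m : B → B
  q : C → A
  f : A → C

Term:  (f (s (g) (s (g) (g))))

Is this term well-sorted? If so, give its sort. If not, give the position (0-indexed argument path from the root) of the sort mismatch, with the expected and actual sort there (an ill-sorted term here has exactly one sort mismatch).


well-sorted; sort = C

    (g) : A
      (g) : A
      (g) : A
    (s (g) (g)) : A
  (s (g) (s (g) (g))) : A
(f (s (g) (s (g) (g)))) : C


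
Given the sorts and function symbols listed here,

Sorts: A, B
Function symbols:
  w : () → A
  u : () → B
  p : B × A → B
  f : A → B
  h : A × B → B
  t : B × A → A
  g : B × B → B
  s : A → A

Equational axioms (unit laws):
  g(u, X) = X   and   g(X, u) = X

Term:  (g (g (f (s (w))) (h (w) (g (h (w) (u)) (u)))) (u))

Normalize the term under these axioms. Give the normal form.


1. (g (g (f (s (w))) (h (w) (g (h (w) (u)) (u)))) (u))  →  (g (f (s (w))) (h (w) (g (h (w) (u)) (u))))
2. (g (f (s (w))) (h (w) (g (h (w) (u)) (u))))  →  (g (f (s (w))) (h (w) (h (w) (u))))

normal form = (g (f (s (w))) (h (w) (h (w) (u))))


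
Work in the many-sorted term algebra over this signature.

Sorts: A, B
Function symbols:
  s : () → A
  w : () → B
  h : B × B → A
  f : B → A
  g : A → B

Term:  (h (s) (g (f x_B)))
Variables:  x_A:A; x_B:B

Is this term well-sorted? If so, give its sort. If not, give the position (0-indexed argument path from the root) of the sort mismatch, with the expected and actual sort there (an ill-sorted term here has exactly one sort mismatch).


  (s) : A
      x_B : B
    (f x_B) : A
  (g (f x_B)) : B
(h (s) (g (f x_B))) : ✗ arg 0 at [0] has sort A, expected B

ill-sorted at position [0]: expected B, got A


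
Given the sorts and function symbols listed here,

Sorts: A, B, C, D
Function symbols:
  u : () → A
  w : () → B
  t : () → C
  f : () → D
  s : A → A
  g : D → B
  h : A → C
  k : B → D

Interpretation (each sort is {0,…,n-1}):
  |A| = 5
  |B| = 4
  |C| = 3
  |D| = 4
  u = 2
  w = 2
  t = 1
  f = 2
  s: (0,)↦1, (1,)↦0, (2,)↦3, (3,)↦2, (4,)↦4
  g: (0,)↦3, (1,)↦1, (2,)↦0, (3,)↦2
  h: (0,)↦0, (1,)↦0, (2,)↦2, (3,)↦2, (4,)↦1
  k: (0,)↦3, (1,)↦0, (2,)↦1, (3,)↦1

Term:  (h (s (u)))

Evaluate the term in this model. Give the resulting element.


value = 2

  u = 2
  (s (u)) = s(2,) = 3
  (h (s (u))) = h(3,) = 2


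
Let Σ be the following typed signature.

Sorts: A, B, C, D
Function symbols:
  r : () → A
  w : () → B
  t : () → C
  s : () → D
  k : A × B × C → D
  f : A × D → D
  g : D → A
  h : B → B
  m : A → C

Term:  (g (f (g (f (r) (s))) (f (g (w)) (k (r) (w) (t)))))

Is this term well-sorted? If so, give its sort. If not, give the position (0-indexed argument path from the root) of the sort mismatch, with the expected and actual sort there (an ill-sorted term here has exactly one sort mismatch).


ill-sorted at position [0, 1, 0, 0]: expected D, got B

        (r) : A
        (s) : D
      (f (r) (s)) : D
    (g (f (r) (s))) : A
        (w) : B
      (g (w)) : ✗ arg 0 at [0, 1, 0, 0] has sort B, expected D
        (r) : A
        (w) : B
        (t) : C
      (k (r) (w) (t)) : D


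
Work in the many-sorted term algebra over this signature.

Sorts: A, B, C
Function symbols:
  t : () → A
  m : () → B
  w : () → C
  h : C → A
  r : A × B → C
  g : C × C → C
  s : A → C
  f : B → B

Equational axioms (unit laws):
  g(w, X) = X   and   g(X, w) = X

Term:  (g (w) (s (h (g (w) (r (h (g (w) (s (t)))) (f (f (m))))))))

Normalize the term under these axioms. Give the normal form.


1. (g (w) (s (h (g (w) (r (h (g (w) (s (t)))) (f (f (m))))))))  →  (s (h (g (w) (r (h (g (w) (s (t)))) (f (f (m)))))))
2. (s (h (g (w) (r (h (g (w) (s (t)))) (f (f (m)))))))  →  (s (h (r (h (g (w) (s (t)))) (f (f (m))))))
3. (s (h (r (h (g (w) (s (t)))) (f (f (m))))))  →  (s (h (r (h (s (t))) (f (f (m))))))

normal form = (s (h (r (h (s (t))) (f (f (m))))))


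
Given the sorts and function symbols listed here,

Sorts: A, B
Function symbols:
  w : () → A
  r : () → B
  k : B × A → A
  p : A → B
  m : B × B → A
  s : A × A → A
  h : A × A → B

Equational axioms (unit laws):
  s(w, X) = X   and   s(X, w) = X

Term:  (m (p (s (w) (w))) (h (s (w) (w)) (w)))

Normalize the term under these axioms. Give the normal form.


1. (m (p (s (w) (w))) (h (s (w) (w)) (w)))  →  (m (p (w)) (h (s (w) (w)) (w)))
2. (m (p (w)) (h (s (w) (w)) (w)))  →  (m (p (w)) (h (w) (w)))

normal form = (m (p (w)) (h (w) (w)))


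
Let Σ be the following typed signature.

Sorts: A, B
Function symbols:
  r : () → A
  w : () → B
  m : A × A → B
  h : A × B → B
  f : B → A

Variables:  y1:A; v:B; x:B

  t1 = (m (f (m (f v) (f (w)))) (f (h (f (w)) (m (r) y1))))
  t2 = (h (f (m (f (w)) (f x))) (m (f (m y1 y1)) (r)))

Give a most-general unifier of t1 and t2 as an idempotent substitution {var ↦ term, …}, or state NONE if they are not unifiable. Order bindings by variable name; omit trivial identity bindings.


NONE (not unifiable)

head clash or occurs-check failure — not unifiable


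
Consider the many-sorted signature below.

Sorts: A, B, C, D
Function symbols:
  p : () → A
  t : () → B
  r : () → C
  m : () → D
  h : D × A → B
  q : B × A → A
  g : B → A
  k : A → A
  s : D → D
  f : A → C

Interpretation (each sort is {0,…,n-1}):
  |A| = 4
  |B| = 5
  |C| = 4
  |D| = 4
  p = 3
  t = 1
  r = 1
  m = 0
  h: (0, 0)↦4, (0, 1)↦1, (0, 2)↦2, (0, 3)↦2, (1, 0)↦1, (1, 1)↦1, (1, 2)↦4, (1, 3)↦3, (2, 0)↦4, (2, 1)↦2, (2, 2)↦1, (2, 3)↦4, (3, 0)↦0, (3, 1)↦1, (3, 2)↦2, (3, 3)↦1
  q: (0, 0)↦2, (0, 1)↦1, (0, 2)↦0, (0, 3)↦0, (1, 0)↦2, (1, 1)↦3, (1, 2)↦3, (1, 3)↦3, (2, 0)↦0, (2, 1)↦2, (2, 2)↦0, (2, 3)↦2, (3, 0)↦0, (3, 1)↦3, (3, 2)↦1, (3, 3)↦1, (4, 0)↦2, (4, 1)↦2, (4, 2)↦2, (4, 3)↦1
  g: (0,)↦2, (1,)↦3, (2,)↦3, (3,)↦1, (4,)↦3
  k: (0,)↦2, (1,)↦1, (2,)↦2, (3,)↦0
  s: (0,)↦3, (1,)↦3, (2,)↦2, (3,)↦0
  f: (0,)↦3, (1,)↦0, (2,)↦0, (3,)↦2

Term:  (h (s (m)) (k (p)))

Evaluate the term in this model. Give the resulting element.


value = 0

  m = 0
  (s (m)) = s(0,) = 3
  p = 3
  (k (p)) = k(3,) = 0
  (h (s (m)) (k (p))) = h(3, 0) = 0
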